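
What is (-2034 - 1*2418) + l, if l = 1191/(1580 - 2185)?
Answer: -2694651/605 ≈ -4454.0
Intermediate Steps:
l = -1191/605 (l = 1191/(-605) = 1191*(-1/605) = -1191/605 ≈ -1.9686)
(-2034 - 1*2418) + l = (-2034 - 1*2418) - 1191/605 = (-2034 - 2418) - 1191/605 = -4452 - 1191/605 = -2694651/605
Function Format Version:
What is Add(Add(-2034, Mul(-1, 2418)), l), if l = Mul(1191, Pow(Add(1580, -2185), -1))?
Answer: Rational(-2694651, 605) ≈ -4454.0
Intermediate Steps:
l = Rational(-1191, 605) (l = Mul(1191, Pow(-605, -1)) = Mul(1191, Rational(-1, 605)) = Rational(-1191, 605) ≈ -1.9686)
Add(Add(-2034, Mul(-1, 2418)), l) = Add(Add(-2034, Mul(-1, 2418)), Rational(-1191, 605)) = Add(Add(-2034, -2418), Rational(-1191, 605)) = Add(-4452, Rational(-1191, 605)) = Rational(-2694651, 605)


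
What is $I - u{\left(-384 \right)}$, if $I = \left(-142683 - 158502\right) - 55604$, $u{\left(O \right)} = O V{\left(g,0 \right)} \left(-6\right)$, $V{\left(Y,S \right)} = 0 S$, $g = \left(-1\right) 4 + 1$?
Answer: $-356789$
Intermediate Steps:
$g = -3$ ($g = -4 + 1 = -3$)
$V{\left(Y,S \right)} = 0$
$u{\left(O \right)} = 0$ ($u{\left(O \right)} = O 0 \left(-6\right) = 0 \left(-6\right) = 0$)
$I = -356789$ ($I = -301185 - 55604 = -356789$)
$I - u{\left(-384 \right)} = -356789 - 0 = -356789 + 0 = -356789$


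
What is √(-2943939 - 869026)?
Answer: I*√3812965 ≈ 1952.7*I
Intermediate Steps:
√(-2943939 - 869026) = √(-3812965) = I*√3812965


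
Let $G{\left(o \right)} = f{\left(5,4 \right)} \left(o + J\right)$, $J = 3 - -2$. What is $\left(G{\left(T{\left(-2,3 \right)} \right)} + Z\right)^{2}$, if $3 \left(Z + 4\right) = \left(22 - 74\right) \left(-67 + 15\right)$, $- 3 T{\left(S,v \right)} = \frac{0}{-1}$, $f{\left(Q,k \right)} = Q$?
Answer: $\frac{7656289}{9} \approx 8.507 \cdot 10^{5}$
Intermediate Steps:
$T{\left(S,v \right)} = 0$ ($T{\left(S,v \right)} = - \frac{0 \frac{1}{-1}}{3} = - \frac{0 \left(-1\right)}{3} = \left(- \frac{1}{3}\right) 0 = 0$)
$J = 5$ ($J = 3 + 2 = 5$)
$G{\left(o \right)} = 25 + 5 o$ ($G{\left(o \right)} = 5 \left(o + 5\right) = 5 \left(5 + o\right) = 25 + 5 o$)
$Z = \frac{2692}{3}$ ($Z = -4 + \frac{\left(22 - 74\right) \left(-67 + 15\right)}{3} = -4 + \frac{\left(-52\right) \left(-52\right)}{3} = -4 + \frac{1}{3} \cdot 2704 = -4 + \frac{2704}{3} = \frac{2692}{3} \approx 897.33$)
$\left(G{\left(T{\left(-2,3 \right)} \right)} + Z\right)^{2} = \left(\left(25 + 5 \cdot 0\right) + \frac{2692}{3}\right)^{2} = \left(\left(25 + 0\right) + \frac{2692}{3}\right)^{2} = \left(25 + \frac{2692}{3}\right)^{2} = \left(\frac{2767}{3}\right)^{2} = \frac{7656289}{9}$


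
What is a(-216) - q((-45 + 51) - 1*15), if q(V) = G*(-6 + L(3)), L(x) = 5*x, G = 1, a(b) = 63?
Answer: 54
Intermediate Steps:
q(V) = 9 (q(V) = 1*(-6 + 5*3) = 1*(-6 + 15) = 1*9 = 9)
a(-216) - q((-45 + 51) - 1*15) = 63 - 1*9 = 63 - 9 = 54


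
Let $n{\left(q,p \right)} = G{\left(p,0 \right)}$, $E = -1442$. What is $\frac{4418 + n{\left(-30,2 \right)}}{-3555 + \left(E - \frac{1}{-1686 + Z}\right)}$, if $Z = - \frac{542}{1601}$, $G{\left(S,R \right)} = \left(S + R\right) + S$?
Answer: $- \frac{11938639416}{13491038915} \approx -0.88493$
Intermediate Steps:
$G{\left(S,R \right)} = R + 2 S$ ($G{\left(S,R \right)} = \left(R + S\right) + S = R + 2 S$)
$n{\left(q,p \right)} = 2 p$ ($n{\left(q,p \right)} = 0 + 2 p = 2 p$)
$Z = - \frac{542}{1601}$ ($Z = \left(-542\right) \frac{1}{1601} = - \frac{542}{1601} \approx -0.33854$)
$\frac{4418 + n{\left(-30,2 \right)}}{-3555 + \left(E - \frac{1}{-1686 + Z}\right)} = \frac{4418 + 2 \cdot 2}{-3555 - \left(1442 + \frac{1}{-1686 - \frac{542}{1601}}\right)} = \frac{4418 + 4}{-3555 - \frac{3893150375}{2699828}} = \frac{4422}{-3555 - \frac{3893150375}{2699828}} = \frac{4422}{- \frac{13491038915}{2699828}} = 4422 \left(- \frac{2699828}{13491038915}\right) = - \frac{11938639416}{13491038915}$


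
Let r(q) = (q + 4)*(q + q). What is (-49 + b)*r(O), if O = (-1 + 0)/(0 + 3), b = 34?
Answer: 110/3 ≈ 36.667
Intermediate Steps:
O = -⅓ (O = -1/3 = -1*⅓ = -⅓ ≈ -0.33333)
r(q) = 2*q*(4 + q) (r(q) = (4 + q)*(2*q) = 2*q*(4 + q))
(-49 + b)*r(O) = (-49 + 34)*(2*(-⅓)*(4 - ⅓)) = -30*(-1)*11/(3*3) = -15*(-22/9) = 110/3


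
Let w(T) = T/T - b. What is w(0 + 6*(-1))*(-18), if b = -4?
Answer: -90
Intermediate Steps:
w(T) = 5 (w(T) = T/T - 1*(-4) = 1 + 4 = 5)
w(0 + 6*(-1))*(-18) = 5*(-18) = -90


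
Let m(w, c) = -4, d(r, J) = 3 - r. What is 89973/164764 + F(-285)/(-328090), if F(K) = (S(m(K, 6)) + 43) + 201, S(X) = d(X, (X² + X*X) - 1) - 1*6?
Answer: 421126777/772248868 ≈ 0.54533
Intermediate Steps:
S(X) = -3 - X (S(X) = (3 - X) - 1*6 = (3 - X) - 6 = -3 - X)
F(K) = 245 (F(K) = ((-3 - 1*(-4)) + 43) + 201 = ((-3 + 4) + 43) + 201 = (1 + 43) + 201 = 44 + 201 = 245)
89973/164764 + F(-285)/(-328090) = 89973/164764 + 245/(-328090) = 89973*(1/164764) + 245*(-1/328090) = 89973/164764 - 7/9374 = 421126777/772248868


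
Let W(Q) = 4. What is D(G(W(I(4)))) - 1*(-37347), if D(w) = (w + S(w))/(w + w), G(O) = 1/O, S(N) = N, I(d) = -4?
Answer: 37348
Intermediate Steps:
D(w) = 1 (D(w) = (w + w)/(w + w) = (2*w)/((2*w)) = (2*w)*(1/(2*w)) = 1)
D(G(W(I(4)))) - 1*(-37347) = 1 - 1*(-37347) = 1 + 37347 = 37348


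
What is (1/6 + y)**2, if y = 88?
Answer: 279841/36 ≈ 7773.4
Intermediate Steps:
(1/6 + y)**2 = (1/6 + 88)**2 = (529/6)**2 = 279841/36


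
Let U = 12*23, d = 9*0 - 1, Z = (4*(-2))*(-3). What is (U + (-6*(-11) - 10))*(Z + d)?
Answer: 7636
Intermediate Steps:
Z = 24 (Z = -8*(-3) = 24)
d = -1 (d = 0 - 1 = -1)
U = 276
(U + (-6*(-11) - 10))*(Z + d) = (276 + (-6*(-11) - 10))*(24 - 1) = (276 + (66 - 10))*23 = (276 + 56)*23 = 332*23 = 7636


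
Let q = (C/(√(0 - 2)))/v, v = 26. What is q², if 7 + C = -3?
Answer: -25/338 ≈ -0.073964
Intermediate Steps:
C = -10 (C = -7 - 3 = -10)
q = 5*I*√2/26 (q = -10/√(0 - 2)/26 = -10*(-I*√2/2)*(1/26) = -(-5)*I*√2*(1/26) = (5*I*√2)*(1/26) = 5*I*√2/26 ≈ 0.27196*I)
q² = (5*I*√2/26)² = -25/338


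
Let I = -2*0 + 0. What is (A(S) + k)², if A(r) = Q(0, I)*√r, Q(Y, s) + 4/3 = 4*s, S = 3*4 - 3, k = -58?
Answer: 3844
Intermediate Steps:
I = 0 (I = 0 + 0 = 0)
S = 9 (S = 12 - 3 = 9)
Q(Y, s) = -4/3 + 4*s
A(r) = -4*√r/3 (A(r) = (-4/3 + 4*0)*√r = (-4/3 + 0)*√r = -4*√r/3)
(A(S) + k)² = (-4*√9/3 - 58)² = (-4/3*3 - 58)² = (-4 - 58)² = (-62)² = 3844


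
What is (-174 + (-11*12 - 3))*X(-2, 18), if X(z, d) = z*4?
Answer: 2472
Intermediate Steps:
X(z, d) = 4*z
(-174 + (-11*12 - 3))*X(-2, 18) = (-174 + (-11*12 - 3))*(4*(-2)) = (-174 + (-132 - 3))*(-8) = (-174 - 135)*(-8) = -309*(-8) = 2472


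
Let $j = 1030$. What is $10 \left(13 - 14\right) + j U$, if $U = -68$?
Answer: $-70050$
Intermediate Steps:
$10 \left(13 - 14\right) + j U = 10 \left(13 - 14\right) + 1030 \left(-68\right) = 10 \left(-1\right) - 70040 = -10 - 70040 = -70050$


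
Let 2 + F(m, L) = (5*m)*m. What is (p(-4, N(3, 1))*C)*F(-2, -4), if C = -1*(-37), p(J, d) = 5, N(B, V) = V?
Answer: 3330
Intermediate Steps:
F(m, L) = -2 + 5*m² (F(m, L) = -2 + (5*m)*m = -2 + 5*m²)
C = 37
(p(-4, N(3, 1))*C)*F(-2, -4) = (5*37)*(-2 + 5*(-2)²) = 185*(-2 + 5*4) = 185*(-2 + 20) = 185*18 = 3330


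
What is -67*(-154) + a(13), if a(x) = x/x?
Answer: 10319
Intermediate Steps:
a(x) = 1
-67*(-154) + a(13) = -67*(-154) + 1 = 10318 + 1 = 10319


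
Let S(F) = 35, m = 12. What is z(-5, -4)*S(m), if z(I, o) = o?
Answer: -140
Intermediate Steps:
z(-5, -4)*S(m) = -4*35 = -140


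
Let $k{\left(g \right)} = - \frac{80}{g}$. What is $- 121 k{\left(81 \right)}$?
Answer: $\frac{9680}{81} \approx 119.51$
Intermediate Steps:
$- 121 k{\left(81 \right)} = - 121 \left(- \frac{80}{81}\right) = - 121 \left(\left(-80\right) \frac{1}{81}\right) = \left(-121\right) \left(- \frac{80}{81}\right) = \frac{9680}{81}$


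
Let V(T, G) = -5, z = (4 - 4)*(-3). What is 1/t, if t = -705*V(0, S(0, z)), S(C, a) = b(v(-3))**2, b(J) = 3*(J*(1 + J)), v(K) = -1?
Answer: 1/3525 ≈ 0.00028369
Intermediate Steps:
z = 0 (z = 0*(-3) = 0)
b(J) = 3*J*(1 + J)
S(C, a) = 0 (S(C, a) = (3*(-1)*(1 - 1))**2 = (3*(-1)*0)**2 = 0**2 = 0)
t = 3525 (t = -705*(-5) = 3525)
1/t = 1/3525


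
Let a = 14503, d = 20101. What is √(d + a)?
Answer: 2*√8651 ≈ 186.02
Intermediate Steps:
√(d + a) = √(20101 + 14503) = √34604 = 2*√8651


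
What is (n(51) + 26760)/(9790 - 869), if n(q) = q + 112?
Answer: 26923/8921 ≈ 3.0179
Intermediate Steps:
n(q) = 112 + q
(n(51) + 26760)/(9790 - 869) = ((112 + 51) + 26760)/(9790 - 869) = (163 + 26760)/8921 = 26923*(1/8921) = 26923/8921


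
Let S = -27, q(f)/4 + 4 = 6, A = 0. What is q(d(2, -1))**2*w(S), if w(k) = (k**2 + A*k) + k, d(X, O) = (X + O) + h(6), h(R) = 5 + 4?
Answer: 44928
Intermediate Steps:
h(R) = 9
d(X, O) = 9 + O + X (d(X, O) = (X + O) + 9 = (O + X) + 9 = 9 + O + X)
q(f) = 8 (q(f) = -16 + 4*6 = -16 + 24 = 8)
w(k) = k + k**2 (w(k) = (k**2 + 0*k) + k = (k**2 + 0) + k = k**2 + k = k + k**2)
q(d(2, -1))**2*w(S) = 8**2*(-27*(1 - 27)) = 64*(-27*(-26)) = 64*702 = 44928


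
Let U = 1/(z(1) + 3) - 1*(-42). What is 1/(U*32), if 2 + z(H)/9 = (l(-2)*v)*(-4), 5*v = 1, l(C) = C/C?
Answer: 111/149024 ≈ 0.00074485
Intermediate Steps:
l(C) = 1
v = 1/5 (v = (1/5)*1 = 1/5 ≈ 0.20000)
z(H) = -126/5 (z(H) = -18 + 9*((1*(1/5))*(-4)) = -18 + 9*((1/5)*(-4)) = -18 + 9*(-4/5) = -18 - 36/5 = -126/5)
U = 4657/111 (U = 1/(-126/5 + 3) - 1*(-42) = 1/(-111/5) + 42 = -5/111 + 42 = 4657/111 ≈ 41.955)
1/(U*32) = 1/((4657/111)*32) = 1/(149024/111) = 111/149024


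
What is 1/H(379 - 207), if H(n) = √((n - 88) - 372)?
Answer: -I*√2/24 ≈ -0.058926*I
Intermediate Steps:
H(n) = √(-460 + n) (H(n) = √((-88 + n) - 372) = √(-460 + n))
1/H(379 - 207) = 1/(√(-460 + (379 - 207))) = 1/(√(-460 + 172)) = 1/(√(-288)) = 1/(12*I*√2) = -I*√2/24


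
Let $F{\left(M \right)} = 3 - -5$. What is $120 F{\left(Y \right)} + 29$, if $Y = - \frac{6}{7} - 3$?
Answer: $989$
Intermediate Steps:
$Y = - \frac{27}{7}$ ($Y = \left(-6\right) \frac{1}{7} - 3 = - \frac{6}{7} - 3 = - \frac{27}{7} \approx -3.8571$)
$F{\left(M \right)} = 8$ ($F{\left(M \right)} = 3 + 5 = 8$)
$120 F{\left(Y \right)} + 29 = 120 \cdot 8 + 29 = 960 + 29 = 989$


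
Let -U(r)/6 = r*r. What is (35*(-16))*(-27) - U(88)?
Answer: 61584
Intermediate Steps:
U(r) = -6*r**2 (U(r) = -6*r*r = -6*r**2)
(35*(-16))*(-27) - U(88) = (35*(-16))*(-27) - (-6)*88**2 = -560*(-27) - (-6)*7744 = 15120 - 1*(-46464) = 15120 + 46464 = 61584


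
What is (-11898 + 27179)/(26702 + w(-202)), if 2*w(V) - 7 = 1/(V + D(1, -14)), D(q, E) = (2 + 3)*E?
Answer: 224672/392643 ≈ 0.57220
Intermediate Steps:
D(q, E) = 5*E
w(V) = 7/2 + 1/(2*(-70 + V)) (w(V) = 7/2 + 1/(2*(V + 5*(-14))) = 7/2 + 1/(2*(V - 70)) = 7/2 + 1/(2*(-70 + V)))
(-11898 + 27179)/(26702 + w(-202)) = (-11898 + 27179)/(26702 + (-489 + 7*(-202))/(2*(-70 - 202))) = 15281/(26702 + (½)*(-489 - 1414)/(-272)) = 15281/(26702 + (½)*(-1/272)*(-1903)) = 15281/(26702 + 1903/544) = 15281/(14527791/544) = 15281*(544/14527791) = 224672/392643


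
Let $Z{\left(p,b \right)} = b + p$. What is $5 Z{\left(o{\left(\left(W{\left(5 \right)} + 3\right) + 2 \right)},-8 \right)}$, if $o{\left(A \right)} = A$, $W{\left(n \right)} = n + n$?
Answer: $35$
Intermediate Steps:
$W{\left(n \right)} = 2 n$
$5 Z{\left(o{\left(\left(W{\left(5 \right)} + 3\right) + 2 \right)},-8 \right)} = 5 \left(-8 + \left(\left(2 \cdot 5 + 3\right) + 2\right)\right) = 5 \left(-8 + \left(\left(10 + 3\right) + 2\right)\right) = 5 \left(-8 + \left(13 + 2\right)\right) = 5 \left(-8 + 15\right) = 5 \cdot 7 = 35$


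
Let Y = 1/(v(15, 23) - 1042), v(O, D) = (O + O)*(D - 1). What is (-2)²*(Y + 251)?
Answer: 191762/191 ≈ 1004.0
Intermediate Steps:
v(O, D) = 2*O*(-1 + D) (v(O, D) = (2*O)*(-1 + D) = 2*O*(-1 + D))
Y = -1/382 (Y = 1/(2*15*(-1 + 23) - 1042) = 1/(2*15*22 - 1042) = 1/(660 - 1042) = 1/(-382) = -1/382 ≈ -0.0026178)
(-2)²*(Y + 251) = (-2)²*(-1/382 + 251) = 4*(95881/382) = 191762/191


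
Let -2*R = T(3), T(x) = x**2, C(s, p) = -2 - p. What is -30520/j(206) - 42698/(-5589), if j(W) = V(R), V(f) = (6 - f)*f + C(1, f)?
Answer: 689948062/1000431 ≈ 689.65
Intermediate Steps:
R = -9/2 (R = -1/2*3**2 = -1/2*9 = -9/2 ≈ -4.5000)
V(f) = -2 - f + f*(6 - f) (V(f) = (6 - f)*f + (-2 - f) = f*(6 - f) + (-2 - f) = -2 - f + f*(6 - f))
j(W) = -179/4 (j(W) = -2 - (-9/2)**2 + 5*(-9/2) = -2 - 1*81/4 - 45/2 = -2 - 81/4 - 45/2 = -179/4)
-30520/j(206) - 42698/(-5589) = -30520/(-179/4) - 42698/(-5589) = -30520*(-4/179) - 42698*(-1/5589) = 122080/179 + 42698/5589 = 689948062/1000431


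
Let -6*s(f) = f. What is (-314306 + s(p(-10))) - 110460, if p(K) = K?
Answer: -1274293/3 ≈ -4.2476e+5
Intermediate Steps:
s(f) = -f/6
(-314306 + s(p(-10))) - 110460 = (-314306 - 1/6*(-10)) - 110460 = (-314306 + 5/3) - 110460 = -942913/3 - 110460 = -1274293/3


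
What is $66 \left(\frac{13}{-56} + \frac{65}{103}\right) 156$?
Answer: $\frac{2961387}{721} \approx 4107.3$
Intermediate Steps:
$66 \left(\frac{13}{-56} + \frac{65}{103}\right) 156 = 66 \left(13 \left(- \frac{1}{56}\right) + 65 \cdot \frac{1}{103}\right) 156 = 66 \left(- \frac{13}{56} + \frac{65}{103}\right) 156 = 66 \cdot \frac{2301}{5768} \cdot 156 = \frac{75933}{2884} \cdot 156 = \frac{2961387}{721}$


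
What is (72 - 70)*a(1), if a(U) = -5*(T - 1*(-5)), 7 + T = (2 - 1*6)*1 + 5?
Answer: 10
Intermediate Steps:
T = -6 (T = -7 + ((2 - 1*6)*1 + 5) = -7 + ((2 - 6)*1 + 5) = -7 + (-4*1 + 5) = -7 + (-4 + 5) = -7 + 1 = -6)
a(U) = 5 (a(U) = -5*(-6 - 1*(-5)) = -5*(-6 + 5) = -5*(-1) = 5)
(72 - 70)*a(1) = (72 - 70)*5 = 2*5 = 10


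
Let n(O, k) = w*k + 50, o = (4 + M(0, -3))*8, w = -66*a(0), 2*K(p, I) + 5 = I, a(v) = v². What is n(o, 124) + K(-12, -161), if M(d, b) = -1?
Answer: -33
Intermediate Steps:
K(p, I) = -5/2 + I/2
w = 0 (w = -66*0² = -66*0 = 0)
o = 24 (o = (4 - 1)*8 = 3*8 = 24)
n(O, k) = 50 (n(O, k) = 0*k + 50 = 0 + 50 = 50)
n(o, 124) + K(-12, -161) = 50 + (-5/2 + (½)*(-161)) = 50 + (-5/2 - 161/2) = 50 - 83 = -33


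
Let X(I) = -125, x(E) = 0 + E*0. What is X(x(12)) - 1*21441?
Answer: -21566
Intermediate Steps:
x(E) = 0 (x(E) = 0 + 0 = 0)
X(x(12)) - 1*21441 = -125 - 1*21441 = -125 - 21441 = -21566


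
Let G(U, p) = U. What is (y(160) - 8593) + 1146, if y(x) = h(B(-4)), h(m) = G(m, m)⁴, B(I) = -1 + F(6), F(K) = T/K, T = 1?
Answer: -9650687/1296 ≈ -7446.5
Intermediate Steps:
F(K) = 1/K
B(I) = -⅚ (B(I) = -1 + 1/6 = -1 + ⅙ = -⅚)
h(m) = m⁴
y(x) = 625/1296 (y(x) = (-⅚)⁴ = 625/1296)
(y(160) - 8593) + 1146 = (625/1296 - 8593) + 1146 = -11135903/1296 + 1146 = -9650687/1296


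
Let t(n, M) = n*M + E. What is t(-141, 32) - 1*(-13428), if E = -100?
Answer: 8816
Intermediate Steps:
t(n, M) = -100 + M*n (t(n, M) = n*M - 100 = M*n - 100 = -100 + M*n)
t(-141, 32) - 1*(-13428) = (-100 + 32*(-141)) - 1*(-13428) = (-100 - 4512) + 13428 = -4612 + 13428 = 8816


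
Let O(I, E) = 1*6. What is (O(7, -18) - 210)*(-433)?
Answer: 88332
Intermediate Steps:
O(I, E) = 6
(O(7, -18) - 210)*(-433) = (6 - 210)*(-433) = -204*(-433) = 88332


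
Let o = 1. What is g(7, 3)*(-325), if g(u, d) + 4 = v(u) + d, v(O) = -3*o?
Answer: 1300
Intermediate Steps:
v(O) = -3 (v(O) = -3*1 = -3)
g(u, d) = -7 + d (g(u, d) = -4 + (-3 + d) = -7 + d)
g(7, 3)*(-325) = (-7 + 3)*(-325) = -4*(-325) = 1300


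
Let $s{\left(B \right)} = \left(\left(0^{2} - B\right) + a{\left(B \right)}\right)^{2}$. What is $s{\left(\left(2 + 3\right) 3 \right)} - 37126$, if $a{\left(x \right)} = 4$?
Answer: $-37005$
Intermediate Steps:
$s{\left(B \right)} = \left(4 - B\right)^{2}$ ($s{\left(B \right)} = \left(\left(0^{2} - B\right) + 4\right)^{2} = \left(\left(0 - B\right) + 4\right)^{2} = \left(- B + 4\right)^{2} = \left(4 - B\right)^{2}$)
$s{\left(\left(2 + 3\right) 3 \right)} - 37126 = \left(-4 + \left(2 + 3\right) 3\right)^{2} - 37126 = \left(-4 + 5 \cdot 3\right)^{2} - 37126 = \left(-4 + 15\right)^{2} - 37126 = 11^{2} - 37126 = 121 - 37126 = -37005$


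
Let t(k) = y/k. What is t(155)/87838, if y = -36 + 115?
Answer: 79/13614890 ≈ 5.8025e-6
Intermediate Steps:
y = 79
t(k) = 79/k
t(155)/87838 = (79/155)/87838 = (79*(1/155))*(1/87838) = (79/155)*(1/87838) = 79/13614890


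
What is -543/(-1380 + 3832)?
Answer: -543/2452 ≈ -0.22145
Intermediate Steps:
-543/(-1380 + 3832) = -543/2452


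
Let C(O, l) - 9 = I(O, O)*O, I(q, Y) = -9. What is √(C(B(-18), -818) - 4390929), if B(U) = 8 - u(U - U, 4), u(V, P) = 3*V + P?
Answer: 6*I*√121971 ≈ 2095.5*I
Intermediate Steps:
u(V, P) = P + 3*V
B(U) = 4 (B(U) = 8 - (4 + 3*(U - U)) = 8 - (4 + 3*0) = 8 - (4 + 0) = 8 - 1*4 = 8 - 4 = 4)
C(O, l) = 9 - 9*O
√(C(B(-18), -818) - 4390929) = √((9 - 9*4) - 4390929) = √((9 - 36) - 4390929) = √(-27 - 4390929) = √(-4390956) = 6*I*√121971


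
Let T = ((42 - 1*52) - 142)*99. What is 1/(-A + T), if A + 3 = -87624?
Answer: 1/72579 ≈ 1.3778e-5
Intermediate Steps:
A = -87627 (A = -3 - 87624 = -87627)
T = -15048 (T = ((42 - 52) - 142)*99 = (-10 - 142)*99 = -152*99 = -15048)
1/(-A + T) = 1/(-1*(-87627) - 15048) = 1/(87627 - 15048) = 1/72579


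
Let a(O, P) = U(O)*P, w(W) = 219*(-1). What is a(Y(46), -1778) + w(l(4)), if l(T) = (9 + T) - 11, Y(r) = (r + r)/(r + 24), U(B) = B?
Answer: -12779/5 ≈ -2555.8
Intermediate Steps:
Y(r) = 2*r/(24 + r) (Y(r) = (2*r)/(24 + r) = 2*r/(24 + r))
l(T) = -2 + T
w(W) = -219
a(O, P) = O*P
a(Y(46), -1778) + w(l(4)) = (2*46/(24 + 46))*(-1778) - 219 = (2*46/70)*(-1778) - 219 = (2*46*(1/70))*(-1778) - 219 = (46/35)*(-1778) - 219 = -11684/5 - 219 = -12779/5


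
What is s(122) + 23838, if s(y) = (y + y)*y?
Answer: 53606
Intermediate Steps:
s(y) = 2*y² (s(y) = (2*y)*y = 2*y²)
s(122) + 23838 = 2*122² + 23838 = 2*14884 + 23838 = 29768 + 23838 = 53606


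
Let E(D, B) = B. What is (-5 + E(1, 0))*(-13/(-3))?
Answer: -65/3 ≈ -21.667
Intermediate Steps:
(-5 + E(1, 0))*(-13/(-3)) = (-5 + 0)*(-13/(-3)) = -(-65)*(-1)/3 = -5*13/3 = -65/3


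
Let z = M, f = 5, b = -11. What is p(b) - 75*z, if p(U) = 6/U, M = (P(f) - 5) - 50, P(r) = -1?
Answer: 46194/11 ≈ 4199.5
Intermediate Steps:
M = -56 (M = (-1 - 5) - 50 = -6 - 50 = -56)
z = -56
p(b) - 75*z = 6/(-11) - 75*(-56) = 6*(-1/11) + 4200 = -6/11 + 4200 = 46194/11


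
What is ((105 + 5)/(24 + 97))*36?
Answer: 360/11 ≈ 32.727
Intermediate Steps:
((105 + 5)/(24 + 97))*36 = (110/121)*36 = (110*(1/121))*36 = (10/11)*36 = 360/11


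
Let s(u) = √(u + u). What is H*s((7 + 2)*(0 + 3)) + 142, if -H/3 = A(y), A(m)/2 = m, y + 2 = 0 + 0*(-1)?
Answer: 142 + 36*√6 ≈ 230.18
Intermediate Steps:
y = -2 (y = -2 + (0 + 0*(-1)) = -2 + (0 + 0) = -2 + 0 = -2)
s(u) = √2*√u (s(u) = √(2*u) = √2*√u)
A(m) = 2*m
H = 12 (H = -6*(-2) = -3*(-4) = 12)
H*s((7 + 2)*(0 + 3)) + 142 = 12*(√2*√((7 + 2)*(0 + 3))) + 142 = 12*(√2*√(9*3)) + 142 = 12*(√2*√27) + 142 = 12*(√2*(3*√3)) + 142 = 12*(3*√6) + 142 = 36*√6 + 142 = 142 + 36*√6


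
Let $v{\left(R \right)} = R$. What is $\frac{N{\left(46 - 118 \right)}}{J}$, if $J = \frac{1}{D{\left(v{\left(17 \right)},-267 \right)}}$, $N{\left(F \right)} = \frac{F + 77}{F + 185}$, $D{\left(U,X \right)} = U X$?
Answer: $- \frac{22695}{113} \approx -200.84$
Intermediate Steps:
$N{\left(F \right)} = \frac{77 + F}{185 + F}$
$J = - \frac{1}{4539}$ ($J = \frac{1}{17 \left(-267\right)} = \frac{1}{-4539} = - \frac{1}{4539} \approx -0.00022031$)
$\frac{N{\left(46 - 118 \right)}}{J} = \frac{\frac{1}{185 + \left(46 - 118\right)} \left(77 + \left(46 - 118\right)\right)}{- \frac{1}{4539}} = \frac{77 - 72}{185 - 72} \left(-4539\right) = \frac{1}{113} \cdot 5 \left(-4539\right) = \frac{5}{113} \left(-4539\right) = - \frac{22695}{113}$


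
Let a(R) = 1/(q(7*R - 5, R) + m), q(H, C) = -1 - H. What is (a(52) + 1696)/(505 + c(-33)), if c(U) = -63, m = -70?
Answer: 729279/190060 ≈ 3.8371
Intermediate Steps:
a(R) = 1/(-66 - 7*R) (a(R) = 1/((-1 - (7*R - 5)) - 70) = 1/((-1 - (-5 + 7*R)) - 70) = 1/((-1 + (5 - 7*R)) - 70) = 1/((4 - 7*R) - 70) = 1/(-66 - 7*R))
(a(52) + 1696)/(505 + c(-33)) = (-1/(66 + 7*52) + 1696)/(505 - 63) = (-1/(66 + 364) + 1696)/442 = (-1/430 + 1696)*(1/442) = (729279/430)*(1/442) = 729279/190060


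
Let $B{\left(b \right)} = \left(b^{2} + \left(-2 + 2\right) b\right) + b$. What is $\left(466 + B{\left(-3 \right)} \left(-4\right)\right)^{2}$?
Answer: $195364$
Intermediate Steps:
$B{\left(b \right)} = b + b^{2}$ ($B{\left(b \right)} = \left(b^{2} + 0 b\right) + b = \left(b^{2} + 0\right) + b = b^{2} + b = b + b^{2}$)
$\left(466 + B{\left(-3 \right)} \left(-4\right)\right)^{2} = \left(466 + - 3 \left(1 - 3\right) \left(-4\right)\right)^{2} = \left(466 + \left(-3\right) \left(-2\right) \left(-4\right)\right)^{2} = \left(466 + 6 \left(-4\right)\right)^{2} = \left(466 - 24\right)^{2} = 442^{2} = 195364$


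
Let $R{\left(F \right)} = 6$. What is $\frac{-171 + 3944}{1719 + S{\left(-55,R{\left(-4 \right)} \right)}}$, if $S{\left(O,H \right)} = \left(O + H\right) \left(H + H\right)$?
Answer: $\frac{3773}{1131} \approx 3.336$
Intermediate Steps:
$S{\left(O,H \right)} = 2 H \left(H + O\right)$ ($S{\left(O,H \right)} = \left(H + O\right) 2 H = 2 H \left(H + O\right)$)
$\frac{-171 + 3944}{1719 + S{\left(-55,R{\left(-4 \right)} \right)}} = \frac{-171 + 3944}{1719 + 2 \cdot 6 \left(6 - 55\right)} = \frac{3773}{1719 + 2 \cdot 6 \left(-49\right)} = \frac{3773}{1719 - 588} = \frac{3773}{1131}$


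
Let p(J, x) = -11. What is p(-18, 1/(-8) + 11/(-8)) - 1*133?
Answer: -144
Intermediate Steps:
p(-18, 1/(-8) + 11/(-8)) - 1*133 = -11 - 1*133 = -11 - 133 = -144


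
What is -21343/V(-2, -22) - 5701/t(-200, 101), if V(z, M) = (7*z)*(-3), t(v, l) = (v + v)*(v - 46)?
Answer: -16669767/32800 ≈ -508.22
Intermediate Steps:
t(v, l) = 2*v*(-46 + v) (t(v, l) = (2*v)*(-46 + v) = 2*v*(-46 + v))
V(z, M) = -21*z
-21343/V(-2, -22) - 5701/t(-200, 101) = -21343/((-21*(-2))) - 5701*(-1/(400*(-46 - 200))) = -21343/42 - 5701/(2*(-200)*(-246)) = -21343*1/42 - 5701/98400 = -3049/6 - 5701*1/98400 = -3049/6 - 5701/98400 = -16669767/32800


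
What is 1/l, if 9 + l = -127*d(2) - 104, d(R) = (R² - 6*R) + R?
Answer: 1/649 ≈ 0.0015408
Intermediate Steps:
d(R) = R² - 5*R
l = 649 (l = -9 + (-254*(-5 + 2) - 104) = -9 + (-254*(-3) - 104) = -9 + (-127*(-6) - 104) = -9 + (762 - 104) = -9 + 658 = 649)
1/l = 1/649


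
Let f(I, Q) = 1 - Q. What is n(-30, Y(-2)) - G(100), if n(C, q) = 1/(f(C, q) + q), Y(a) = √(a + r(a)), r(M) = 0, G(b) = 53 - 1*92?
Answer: 40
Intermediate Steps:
G(b) = -39 (G(b) = 53 - 92 = -39)
Y(a) = √a (Y(a) = √(a + 0) = √a)
n(C, q) = 1 (n(C, q) = 1/((1 - q) + q) = 1/1 = 1)
n(-30, Y(-2)) - G(100) = 1 - 1*(-39) = 1 + 39 = 40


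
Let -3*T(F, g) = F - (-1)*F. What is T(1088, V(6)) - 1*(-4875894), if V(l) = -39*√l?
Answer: 14625506/3 ≈ 4.8752e+6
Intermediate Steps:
T(F, g) = -2*F/3 (T(F, g) = -(F - (-1)*F)/3 = -(F + F)/3 = -2*F/3)
T(1088, V(6)) - 1*(-4875894) = -⅔*1088 - 1*(-4875894) = -2176/3 + 4875894 = 14625506/3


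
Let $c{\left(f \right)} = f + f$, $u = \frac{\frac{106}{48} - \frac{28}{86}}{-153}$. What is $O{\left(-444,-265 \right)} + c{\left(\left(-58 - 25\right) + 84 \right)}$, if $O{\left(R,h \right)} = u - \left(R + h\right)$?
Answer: $\frac{112262113}{157896} \approx 710.99$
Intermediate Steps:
$u = - \frac{1943}{157896}$ ($u = \left(106 \cdot \frac{1}{48} - \frac{14}{43}\right) \left(- \frac{1}{153}\right) = \left(\frac{53}{24} - \frac{14}{43}\right) \left(- \frac{1}{153}\right) = \frac{1943}{1032} \left(- \frac{1}{153}\right) = - \frac{1943}{157896} \approx -0.012306$)
$c{\left(f \right)} = 2 f$
$O{\left(R,h \right)} = - \frac{1943}{157896} - R - h$ ($O{\left(R,h \right)} = - \frac{1943}{157896} - \left(R + h\right) = - \frac{1943}{157896} - R - h$)
$O{\left(-444,-265 \right)} + c{\left(\left(-58 - 25\right) + 84 \right)} = \left(- \frac{1943}{157896} - -444 - -265\right) + 2 \left(\left(-58 - 25\right) + 84\right) = \left(- \frac{1943}{157896} + 444 + 265\right) + 2 \left(-83 + 84\right) = \frac{111946321}{157896} + 2 \cdot 1 = \frac{111946321}{157896} + 2 = \frac{112262113}{157896}$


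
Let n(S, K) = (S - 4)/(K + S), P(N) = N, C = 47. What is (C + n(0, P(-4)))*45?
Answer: 2160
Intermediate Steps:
n(S, K) = (-4 + S)/(K + S)
(C + n(0, P(-4)))*45 = (47 + (-4 + 0)/(-4 + 0))*45 = (47 - 4/(-4))*45 = (47 - ¼*(-4))*45 = (47 + 1)*45 = 48*45 = 2160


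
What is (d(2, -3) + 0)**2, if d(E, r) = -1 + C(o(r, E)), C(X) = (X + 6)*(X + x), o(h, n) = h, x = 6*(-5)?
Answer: 10000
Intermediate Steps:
x = -30
C(X) = (-30 + X)*(6 + X) (C(X) = (X + 6)*(X - 30) = (6 + X)*(-30 + X) = (-30 + X)*(6 + X))
d(E, r) = -181 + r**2 - 24*r (d(E, r) = -1 + (-180 + r**2 - 24*r) = -181 + r**2 - 24*r)
(d(2, -3) + 0)**2 = ((-181 + (-3)**2 - 24*(-3)) + 0)**2 = ((-181 + 9 + 72) + 0)**2 = (-100 + 0)**2 = (-100)**2 = 10000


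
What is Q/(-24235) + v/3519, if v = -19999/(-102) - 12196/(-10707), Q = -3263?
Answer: 1973307476737/10348746670890 ≈ 0.19068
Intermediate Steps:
v = 23930365/121346 (v = -19999*(-1/102) - 12196*(-1/10707) = 19999/102 + 12196/10707 = 23930365/121346 ≈ 197.21)
Q/(-24235) + v/3519 = -3263/(-24235) + (23930365/121346)/3519 = -3263*(-1/24235) + (23930365/121346)*(1/3519) = 3263/24235 + 23930365/427016574 = 1973307476737/10348746670890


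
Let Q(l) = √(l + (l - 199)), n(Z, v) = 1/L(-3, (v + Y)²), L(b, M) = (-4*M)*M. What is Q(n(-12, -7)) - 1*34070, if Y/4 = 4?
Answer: -34070 + I*√5222558/162 ≈ -34070.0 + 14.107*I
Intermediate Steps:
Y = 16 (Y = 4*4 = 16)
L(b, M) = -4*M²
n(Z, v) = -1/(4*(16 + v)⁴) (n(Z, v) = 1/(-4*(v + 16)⁴) = 1/(-4*(16 + v)⁴) = -1/(4*(16 + v)⁴))
Q(l) = √(-199 + 2*l) (Q(l) = √(l + (-199 + l)) = √(-199 + 2*l))
Q(n(-12, -7)) - 1*34070 = √(-199 + 2*(-1/(4*(16 - 7)⁴))) - 1*34070 = √(-199 + 2*(-¼/9⁴)) - 34070 = √(-199 + 2*(-¼*1/6561)) - 34070 = √(-199 + 2*(-1/26244)) - 34070 = √(-199 - 1/13122) - 34070 = √(-2611279/13122) - 34070 = I*√5222558/162 - 34070 = -34070 + I*√5222558/162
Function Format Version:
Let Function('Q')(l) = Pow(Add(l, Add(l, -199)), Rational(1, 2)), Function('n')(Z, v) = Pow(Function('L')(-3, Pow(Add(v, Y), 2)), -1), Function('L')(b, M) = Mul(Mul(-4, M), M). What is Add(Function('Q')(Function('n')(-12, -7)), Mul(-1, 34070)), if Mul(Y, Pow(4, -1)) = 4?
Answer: Add(-34070, Mul(Rational(1, 162), I, Pow(5222558, Rational(1, 2)))) ≈ Add(-34070., Mul(14.107, I))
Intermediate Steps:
Y = 16 (Y = Mul(4, 4) = 16)
Function('L')(b, M) = Mul(-4, Pow(M, 2))
Function('n')(Z, v) = Mul(Rational(-1, 4), Pow(Add(16, v), -4)) (Function('n')(Z, v) = Pow(Mul(-4, Pow(Pow(Add(v, 16), 2), 2)), -1) = Pow(Mul(-4, Pow(Pow(Add(16, v), 2), 2)), -1) = Pow(Mul(-4, Pow(Add(16, v), 4)), -1) = Mul(Rational(-1, 4), Pow(Add(16, v), -4)))
Function('Q')(l) = Pow(Add(-199, Mul(2, l)), Rational(1, 2)) (Function('Q')(l) = Pow(Add(l, Add(-199, l)), Rational(1, 2)) = Pow(Add(-199, Mul(2, l)), Rational(1, 2)))
Add(Function('Q')(Function('n')(-12, -7)), Mul(-1, 34070)) = Add(Pow(Add(-199, Mul(2, Mul(Rational(-1, 4), Pow(Add(16, -7), -4)))), Rational(1, 2)), Mul(-1, 34070)) = Add(Pow(Add(-199, Mul(2, Mul(Rational(-1, 4), Pow(9, -4)))), Rational(1, 2)), -34070) = Add(Pow(Add(-199, Mul(2, Mul(Rational(-1, 4), Rational(1, 6561)))), Rational(1, 2)), -34070) = Add(Pow(Add(-199, Mul(2, Rational(-1, 26244))), Rational(1, 2)), -34070) = Add(Pow(Add(-199, Rational(-1, 13122)), Rational(1, 2)), -34070) = Add(Pow(Rational(-2611279, 13122), Rational(1, 2)), -34070) = Add(Mul(Rational(1, 162), I, Pow(5222558, Rational(1, 2))), -34070) = Add(-34070, Mul(Rational(1, 162), I, Pow(5222558, Rational(1, 2))))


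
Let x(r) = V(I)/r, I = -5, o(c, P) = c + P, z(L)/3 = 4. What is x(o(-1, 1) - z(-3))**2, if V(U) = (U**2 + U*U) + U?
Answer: 225/16 ≈ 14.063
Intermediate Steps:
z(L) = 12 (z(L) = 3*4 = 12)
o(c, P) = P + c
V(U) = U + 2*U**2 (V(U) = (U**2 + U**2) + U = 2*U**2 + U = U + 2*U**2)
x(r) = 45/r (x(r) = (-5*(1 + 2*(-5)))/r = (-5*(1 - 10))/r = (-5*(-9))/r = 45/r)
x(o(-1, 1) - z(-3))**2 = (45/((1 - 1) - 1*12))**2 = (45/(0 - 12))**2 = (45/(-12))**2 = (45*(-1/12))**2 = (-15/4)**2 = 225/16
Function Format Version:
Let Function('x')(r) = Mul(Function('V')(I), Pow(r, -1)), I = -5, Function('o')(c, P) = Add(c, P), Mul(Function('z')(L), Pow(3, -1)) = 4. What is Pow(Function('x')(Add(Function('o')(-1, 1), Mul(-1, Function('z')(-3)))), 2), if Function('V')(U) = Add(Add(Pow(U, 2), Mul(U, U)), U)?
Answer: Rational(225, 16) ≈ 14.063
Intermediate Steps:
Function('z')(L) = 12 (Function('z')(L) = Mul(3, 4) = 12)
Function('o')(c, P) = Add(P, c)
Function('V')(U) = Add(U, Mul(2, Pow(U, 2))) (Function('V')(U) = Add(Add(Pow(U, 2), Pow(U, 2)), U) = Add(Mul(2, Pow(U, 2)), U) = Add(U, Mul(2, Pow(U, 2))))
Function('x')(r) = Mul(45, Pow(r, -1)) (Function('x')(r) = Mul(Mul(-5, Add(1, Mul(2, -5))), Pow(r, -1)) = Mul(Mul(-5, Add(1, -10)), Pow(r, -1)) = Mul(Mul(-5, -9), Pow(r, -1)) = Mul(45, Pow(r, -1)))
Pow(Function('x')(Add(Function('o')(-1, 1), Mul(-1, Function('z')(-3)))), 2) = Pow(Mul(45, Pow(Add(Add(1, -1), Mul(-1, 12)), -1)), 2) = Pow(Mul(45, Pow(Add(0, -12), -1)), 2) = Pow(Mul(45, Pow(-12, -1)), 2) = Pow(Mul(45, Rational(-1, 12)), 2) = Pow(Rational(-15, 4), 2) = Rational(225, 16)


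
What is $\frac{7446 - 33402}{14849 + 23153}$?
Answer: $- \frac{12978}{19001} \approx -0.68302$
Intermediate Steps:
$\frac{7446 - 33402}{14849 + 23153} = - \frac{25956}{38002} = \left(-25956\right) \frac{1}{38002} = - \frac{12978}{19001}$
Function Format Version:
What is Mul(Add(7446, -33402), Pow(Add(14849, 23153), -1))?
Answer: Rational(-12978, 19001) ≈ -0.68302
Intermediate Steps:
Mul(Add(7446, -33402), Pow(Add(14849, 23153), -1)) = Mul(-25956, Pow(38002, -1)) = Mul(-25956, Rational(1, 38002)) = Rational(-12978, 19001)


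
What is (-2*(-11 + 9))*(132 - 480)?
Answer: -1392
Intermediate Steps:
(-2*(-11 + 9))*(132 - 480) = -2*(-2)*(-348) = 4*(-348) = -1392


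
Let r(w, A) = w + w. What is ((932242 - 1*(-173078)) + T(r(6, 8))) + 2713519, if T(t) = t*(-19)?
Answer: 3818611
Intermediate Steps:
r(w, A) = 2*w
T(t) = -19*t
((932242 - 1*(-173078)) + T(r(6, 8))) + 2713519 = ((932242 - 1*(-173078)) - 38*6) + 2713519 = ((932242 + 173078) - 19*12) + 2713519 = (1105320 - 228) + 2713519 = 1105092 + 2713519 = 3818611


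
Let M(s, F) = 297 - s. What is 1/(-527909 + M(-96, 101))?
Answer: -1/527516 ≈ -1.8957e-6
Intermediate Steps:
1/(-527909 + M(-96, 101)) = 1/(-527909 + (297 - 1*(-96))) = 1/(-527909 + (297 + 96)) = 1/(-527909 + 393) = 1/(-527516) = -1/527516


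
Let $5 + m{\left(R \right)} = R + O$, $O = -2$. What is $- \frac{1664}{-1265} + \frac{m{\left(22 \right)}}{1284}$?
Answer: $\frac{718517}{541420} \approx 1.3271$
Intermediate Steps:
$m{\left(R \right)} = -7 + R$ ($m{\left(R \right)} = -5 + \left(R - 2\right) = -5 + \left(-2 + R\right) = -7 + R$)
$- \frac{1664}{-1265} + \frac{m{\left(22 \right)}}{1284} = - \frac{1664}{-1265} + \frac{-7 + 22}{1284} = \left(-1664\right) \left(- \frac{1}{1265}\right) + 15 \cdot \frac{1}{1284} = \frac{1664}{1265} + \frac{5}{428} = \frac{718517}{541420}$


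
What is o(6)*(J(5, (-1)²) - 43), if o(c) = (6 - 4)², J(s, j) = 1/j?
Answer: -168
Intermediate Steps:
o(c) = 4 (o(c) = 2² = 4)
o(6)*(J(5, (-1)²) - 43) = 4*(1/((-1)²) - 43) = 4*(1/1 - 43) = 4*(1 - 43) = 4*(-42) = -168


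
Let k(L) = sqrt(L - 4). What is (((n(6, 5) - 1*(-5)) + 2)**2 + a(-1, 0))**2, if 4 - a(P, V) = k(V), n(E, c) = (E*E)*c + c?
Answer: 1359249420 - 147472*I ≈ 1.3592e+9 - 1.4747e+5*I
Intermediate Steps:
n(E, c) = c + c*E**2 (n(E, c) = E**2*c + c = c*E**2 + c = c + c*E**2)
k(L) = sqrt(-4 + L)
a(P, V) = 4 - sqrt(-4 + V)
(((n(6, 5) - 1*(-5)) + 2)**2 + a(-1, 0))**2 = (((5*(1 + 6**2) - 1*(-5)) + 2)**2 + (4 - sqrt(-4 + 0)))**2 = (((5*(1 + 36) + 5) + 2)**2 + (4 - sqrt(-4)))**2 = (((5*37 + 5) + 2)**2 + (4 - 2*I))**2 = (((185 + 5) + 2)**2 + (4 - 2*I))**2 = ((190 + 2)**2 + (4 - 2*I))**2 = (192**2 + (4 - 2*I))**2 = (36864 + (4 - 2*I))**2 = (36868 - 2*I)**2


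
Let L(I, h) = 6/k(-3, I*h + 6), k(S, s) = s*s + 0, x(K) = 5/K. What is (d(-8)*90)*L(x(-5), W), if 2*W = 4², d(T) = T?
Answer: -1080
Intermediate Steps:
W = 8 (W = (½)*4² = (½)*16 = 8)
k(S, s) = s² (k(S, s) = s² + 0 = s²)
L(I, h) = 6/(6 + I*h)² (L(I, h) = 6/((I*h + 6)²) = 6/((6 + I*h)²) = 6/(6 + I*h)²)
(d(-8)*90)*L(x(-5), W) = (-8*90)*(6/(6 + (5/(-5))*8)²) = -4320/(6 + (5*(-⅕))*8)² = -4320/(6 - 1*8)² = -4320/(6 - 8)² = -4320/(-2)² = -4320/4 = -720*3/2 = -1080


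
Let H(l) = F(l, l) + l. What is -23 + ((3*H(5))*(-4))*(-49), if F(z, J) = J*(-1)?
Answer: -23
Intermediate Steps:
F(z, J) = -J
H(l) = 0 (H(l) = -l + l = 0)
-23 + ((3*H(5))*(-4))*(-49) = -23 + ((3*0)*(-4))*(-49) = -23 + (0*(-4))*(-49) = -23 + 0*(-49) = -23 + 0 = -23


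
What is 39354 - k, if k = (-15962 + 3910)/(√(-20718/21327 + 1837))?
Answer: 39354 + 12052*√92788992643/13052327 ≈ 39635.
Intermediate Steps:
k = -12052*√92788992643/13052327 (k = -12052/√(-20718*1/21327 + 1837) = -12052/√(-6906/7109 + 1837) = -12052*√92788992643/13052327 ≈ -281.27)
39354 - k = 39354 - (-12052)*√92788992643/13052327 = 39354 + 12052*√92788992643/13052327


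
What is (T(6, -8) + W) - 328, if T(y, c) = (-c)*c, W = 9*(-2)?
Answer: -410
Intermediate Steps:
W = -18
T(y, c) = -c²
(T(6, -8) + W) - 328 = (-1*(-8)² - 18) - 328 = (-1*64 - 18) - 328 = (-64 - 18) - 328 = -82 - 328 = -410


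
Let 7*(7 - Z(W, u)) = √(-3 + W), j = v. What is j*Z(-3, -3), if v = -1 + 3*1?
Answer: 14 - 2*I*√6/7 ≈ 14.0 - 0.69985*I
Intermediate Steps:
v = 2 (v = -1 + 3 = 2)
j = 2
Z(W, u) = 7 - √(-3 + W)/7
j*Z(-3, -3) = 2*(7 - √(-3 - 3)/7) = 2*(7 - I*√6/7) = 14 - 2*I*√6/7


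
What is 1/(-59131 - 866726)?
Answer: -1/925857 ≈ -1.0801e-6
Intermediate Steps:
1/(-59131 - 866726) = 1/(-925857) = -1/925857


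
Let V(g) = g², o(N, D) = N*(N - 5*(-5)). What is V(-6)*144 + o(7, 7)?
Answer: 5408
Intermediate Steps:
o(N, D) = N*(25 + N) (o(N, D) = N*(N + 25) = N*(25 + N))
V(-6)*144 + o(7, 7) = (-6)²*144 + 7*(25 + 7) = 36*144 + 7*32 = 5184 + 224 = 5408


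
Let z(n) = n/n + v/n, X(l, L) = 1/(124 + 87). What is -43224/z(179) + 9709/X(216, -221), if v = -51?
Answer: 31810447/16 ≈ 1.9882e+6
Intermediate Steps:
X(l, L) = 1/211
z(n) = 1 - 51/n (z(n) = n/n - 51/n = 1 - 51/n)
-43224/z(179) + 9709/X(216, -221) = -43224*179/(-51 + 179) + 9709/(1/211) = -43224/((1/179)*128) + 9709*211 = -43224/128/179 + 2048599 = -43224*179/128 + 2048599 = -967137/16 + 2048599 = 31810447/16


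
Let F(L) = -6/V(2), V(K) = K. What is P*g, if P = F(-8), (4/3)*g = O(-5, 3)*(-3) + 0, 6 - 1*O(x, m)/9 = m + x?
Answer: 486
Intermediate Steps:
O(x, m) = 54 - 9*m - 9*x (O(x, m) = 54 - 9*(m + x) = 54 + (-9*m - 9*x) = 54 - 9*m - 9*x)
F(L) = -3 (F(L) = -6/2 = -6*½ = -3)
g = -162 (g = 3*((54 - 9*3 - 9*(-5))*(-3) + 0)/4 = 3*((54 - 27 + 45)*(-3) + 0)/4 = 3*(72*(-3) + 0)/4 = 3*(-216 + 0)/4 = (¾)*(-216) = -162)
P = -3
P*g = -3*(-162) = 486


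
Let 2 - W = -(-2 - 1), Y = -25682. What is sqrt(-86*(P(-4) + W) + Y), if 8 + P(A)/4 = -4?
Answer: 2*I*sqrt(5367) ≈ 146.52*I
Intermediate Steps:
P(A) = -48 (P(A) = -32 + 4*(-4) = -32 - 16 = -48)
W = -1 (W = 2 - (-1)*(-2 - 1) = 2 - (-1)*(-3) = 2 - 1*3 = 2 - 3 = -1)
sqrt(-86*(P(-4) + W) + Y) = sqrt(-86*(-48 - 1) - 25682) = sqrt(-86*(-49) - 25682) = sqrt(4214 - 25682) = sqrt(-21468) = 2*I*sqrt(5367)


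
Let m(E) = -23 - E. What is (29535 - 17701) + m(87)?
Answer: 11724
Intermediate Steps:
(29535 - 17701) + m(87) = (29535 - 17701) + (-23 - 1*87) = 11834 + (-23 - 87) = 11834 - 110 = 11724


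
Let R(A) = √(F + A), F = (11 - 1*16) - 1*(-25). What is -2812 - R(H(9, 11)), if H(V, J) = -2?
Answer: -2812 - 3*√2 ≈ -2816.2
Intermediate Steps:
F = 20 (F = (11 - 16) + 25 = -5 + 25 = 20)
R(A) = √(20 + A)
-2812 - R(H(9, 11)) = -2812 - √(20 - 2) = -2812 - √18 = -2812 - 3*√2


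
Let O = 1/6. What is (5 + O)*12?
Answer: 62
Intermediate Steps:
O = ⅙ ≈ 0.16667
(5 + O)*12 = (5 + ⅙)*12 = (31/6)*12 = 62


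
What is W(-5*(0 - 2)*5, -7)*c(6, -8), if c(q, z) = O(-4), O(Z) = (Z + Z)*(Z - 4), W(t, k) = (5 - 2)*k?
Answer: -1344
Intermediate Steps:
W(t, k) = 3*k
O(Z) = 2*Z*(-4 + Z) (O(Z) = (2*Z)*(-4 + Z) = 2*Z*(-4 + Z))
c(q, z) = 64 (c(q, z) = 2*(-4)*(-4 - 4) = 2*(-4)*(-8) = 64)
W(-5*(0 - 2)*5, -7)*c(6, -8) = (3*(-7))*64 = -21*64 = -1344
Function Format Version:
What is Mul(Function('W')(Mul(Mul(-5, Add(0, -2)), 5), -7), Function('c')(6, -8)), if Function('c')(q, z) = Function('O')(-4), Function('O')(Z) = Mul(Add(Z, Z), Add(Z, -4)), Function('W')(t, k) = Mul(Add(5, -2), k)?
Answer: -1344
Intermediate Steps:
Function('W')(t, k) = Mul(3, k)
Function('O')(Z) = Mul(2, Z, Add(-4, Z)) (Function('O')(Z) = Mul(Mul(2, Z), Add(-4, Z)) = Mul(2, Z, Add(-4, Z)))
Function('c')(q, z) = 64 (Function('c')(q, z) = Mul(2, -4, Add(-4, -4)) = Mul(2, -4, -8) = 64)
Mul(Function('W')(Mul(Mul(-5, Add(0, -2)), 5), -7), Function('c')(6, -8)) = Mul(Mul(3, -7), 64) = Mul(-21, 64) = -1344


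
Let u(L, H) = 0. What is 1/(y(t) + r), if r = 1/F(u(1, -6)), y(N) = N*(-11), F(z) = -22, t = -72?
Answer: 22/17423 ≈ 0.0012627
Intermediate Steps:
y(N) = -11*N
r = -1/22 (r = 1/(-22) = -1/22 ≈ -0.045455)
1/(y(t) + r) = 1/(-11*(-72) - 1/22) = 1/(792 - 1/22) = 1/(17423/22) = 22/17423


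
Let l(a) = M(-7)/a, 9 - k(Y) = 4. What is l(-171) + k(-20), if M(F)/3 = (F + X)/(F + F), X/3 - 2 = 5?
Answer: 286/57 ≈ 5.0175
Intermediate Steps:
X = 21 (X = 6 + 3*5 = 6 + 15 = 21)
k(Y) = 5 (k(Y) = 9 - 1*4 = 9 - 4 = 5)
M(F) = 3*(21 + F)/(2*F) (M(F) = 3*((F + 21)/(F + F)) = 3*((21 + F)/((2*F))) = 3*((21 + F)*(1/(2*F))) = 3*((21 + F)/(2*F)) = 3*(21 + F)/(2*F))
l(a) = -3/a (l(a) = ((3/2)*(21 - 7)/(-7))/a = ((3/2)*(-⅐)*14)/a = -3/a)
l(-171) + k(-20) = -3/(-171) + 5 = -3*(-1/171) + 5 = 1/57 + 5 = 286/57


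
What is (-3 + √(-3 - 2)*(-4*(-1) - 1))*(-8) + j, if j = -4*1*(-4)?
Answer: 40 - 24*I*√5 ≈ 40.0 - 53.666*I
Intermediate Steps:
j = 16 (j = -4*(-4) = 16)
(-3 + √(-3 - 2)*(-4*(-1) - 1))*(-8) + j = (-3 + √(-3 - 2)*(-4*(-1) - 1))*(-8) + 16 = (-3 + √(-5)*(4 - 1))*(-8) + 16 = (-3 + (I*√5)*3)*(-8) + 16 = (-3 + 3*I*√5)*(-8) + 16 = (24 - 24*I*√5) + 16 = 40 - 24*I*√5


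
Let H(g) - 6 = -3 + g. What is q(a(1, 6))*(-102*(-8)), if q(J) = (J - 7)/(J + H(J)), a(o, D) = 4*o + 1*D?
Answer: 2448/23 ≈ 106.43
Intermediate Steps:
H(g) = 3 + g (H(g) = 6 + (-3 + g) = 3 + g)
a(o, D) = D + 4*o (a(o, D) = 4*o + D = D + 4*o)
q(J) = (-7 + J)/(3 + 2*J) (q(J) = (J - 7)/(J + (3 + J)) = (-7 + J)/(3 + 2*J))
q(a(1, 6))*(-102*(-8)) = ((-7 + (6 + 4*1))/(3 + 2*(6 + 4*1)))*(-102*(-8)) = ((-7 + (6 + 4))/(3 + 2*(6 + 4)))*816 = ((-7 + 10)/(3 + 2*10))*816 = (3/(3 + 20))*816 = (3/23)*816 = 2448/23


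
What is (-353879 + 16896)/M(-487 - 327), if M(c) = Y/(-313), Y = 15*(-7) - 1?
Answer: -105475679/106 ≈ -9.9505e+5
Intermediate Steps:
Y = -106 (Y = -105 - 1 = -106)
M(c) = 106/313 (M(c) = -106/(-313) = -106*(-1/313) = 106/313)
(-353879 + 16896)/M(-487 - 327) = (-353879 + 16896)/(106/313) = -336983*313/106 = -105475679/106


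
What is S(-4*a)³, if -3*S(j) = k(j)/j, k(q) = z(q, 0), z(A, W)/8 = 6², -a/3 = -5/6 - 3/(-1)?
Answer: -110592/2197 ≈ -50.338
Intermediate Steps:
a = -13/2 (a = -3*(-5/6 - 3/(-1)) = -3*(-5*⅙ - 3*(-1)) = -3*(-⅚ + 3) = -3*13/6 = -13/2 ≈ -6.5000)
z(A, W) = 288 (z(A, W) = 8*6² = 8*36 = 288)
k(q) = 288
S(j) = -96/j
S(-4*a)³ = (-96/((-4*(-13/2))))³ = (-96/26)³ = (-96*1/26)³ = (-48/13)³ = -110592/2197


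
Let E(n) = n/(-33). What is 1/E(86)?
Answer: -33/86 ≈ -0.38372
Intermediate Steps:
E(n) = -n/33 (E(n) = n*(-1/33) = -n/33)
1/E(86) = 1/(-1/33*86) = 1/(-86/33) = -33/86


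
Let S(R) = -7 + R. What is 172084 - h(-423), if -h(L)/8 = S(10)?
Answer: 172108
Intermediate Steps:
h(L) = -24 (h(L) = -8*(-7 + 10) = -8*3 = -24)
172084 - h(-423) = 172084 - 1*(-24) = 172084 + 24 = 172108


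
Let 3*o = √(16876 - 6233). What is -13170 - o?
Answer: -13170 - √10643/3 ≈ -13204.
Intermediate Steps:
o = √10643/3 (o = √(16876 - 6233)/3 = √10643/3 ≈ 34.388)
-13170 - o = -13170 - √10643/3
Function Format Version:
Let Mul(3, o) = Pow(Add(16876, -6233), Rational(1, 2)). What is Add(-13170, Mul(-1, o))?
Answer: Add(-13170, Mul(Rational(-1, 3), Pow(10643, Rational(1, 2)))) ≈ -13204.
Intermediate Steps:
o = Mul(Rational(1, 3), Pow(10643, Rational(1, 2))) (o = Mul(Rational(1, 3), Pow(Add(16876, -6233), Rational(1, 2))) = Mul(Rational(1, 3), Pow(10643, Rational(1, 2))) ≈ 34.388)
Add(-13170, Mul(-1, o)) = Add(-13170, Mul(-1, Mul(Rational(1, 3), Pow(10643, Rational(1, 2))))) = Add(-13170, Mul(Rational(-1, 3), Pow(10643, Rational(1, 2))))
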